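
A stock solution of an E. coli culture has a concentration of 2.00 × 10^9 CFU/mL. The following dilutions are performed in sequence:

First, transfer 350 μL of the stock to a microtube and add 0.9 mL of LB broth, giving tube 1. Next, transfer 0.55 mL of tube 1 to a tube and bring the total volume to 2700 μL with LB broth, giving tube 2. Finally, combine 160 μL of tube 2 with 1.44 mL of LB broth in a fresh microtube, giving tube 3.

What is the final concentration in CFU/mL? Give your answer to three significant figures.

1.14 × 10^7 CFU/mL

Step 1: 350 μL + 0.9 mL = 1250 μL total → factor 1250/350 = 3.5714
Step 2: 0.55 mL brought to 2700 μL → factor 2.7/0.55 = 4.9091
Step 3: 160 μL + 1.44 mL = 1600 μL total → factor 1600/160 = 10
Overall dilution factor = 3.5714 × 4.9091 × 10 = 175.32
Final = 2.00 × 10^9 CFU/mL / 175.32 = 1.14 × 10^7 CFU/mL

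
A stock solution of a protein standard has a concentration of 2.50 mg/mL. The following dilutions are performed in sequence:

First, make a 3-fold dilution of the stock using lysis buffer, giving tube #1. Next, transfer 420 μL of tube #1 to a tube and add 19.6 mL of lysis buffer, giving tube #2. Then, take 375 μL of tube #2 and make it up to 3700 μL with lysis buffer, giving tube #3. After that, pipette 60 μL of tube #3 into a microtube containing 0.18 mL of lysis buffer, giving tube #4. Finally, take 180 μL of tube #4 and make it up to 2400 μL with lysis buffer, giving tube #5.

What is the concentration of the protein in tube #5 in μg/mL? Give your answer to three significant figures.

0.0332 μg/mL

Step 1: 3-fold → factor 3
Step 2: 420 μL + 19.6 mL = 20020 μL total → factor 20020/420 = 47.667
Step 3: 375 μL brought to 3700 μL → factor 3700/375 = 9.8667
Step 4: 60 μL + 0.18 mL = 240 μL total → factor 240/60 = 4
Step 5: 180 μL brought to 2400 μL → factor 2400/180 = 13.333
Overall dilution factor = 3 × 47.667 × 9.8667 × 4 × 13.333 = 75250
Final = 2.50 mg/mL / 75250 = 3.322 × 10^-5 mg/mL = 0.0332 μg/mL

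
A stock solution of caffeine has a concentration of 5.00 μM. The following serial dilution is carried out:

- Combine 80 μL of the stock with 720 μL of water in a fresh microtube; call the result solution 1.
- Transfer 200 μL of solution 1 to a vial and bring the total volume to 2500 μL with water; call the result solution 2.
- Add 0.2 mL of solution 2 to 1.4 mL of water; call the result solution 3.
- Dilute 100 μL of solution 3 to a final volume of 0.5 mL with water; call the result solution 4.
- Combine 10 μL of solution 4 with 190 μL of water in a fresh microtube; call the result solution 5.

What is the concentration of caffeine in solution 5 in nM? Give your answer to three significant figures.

0.0500 nM

Step 1: 80 μL + 720 μL = 800 μL total → factor 800/80 = 10
Step 2: 200 μL brought to 2500 μL → factor 2500/200 = 12.5
Step 3: 0.2 mL + 1.4 mL = 1.6 mL total → factor 1.6/0.2 = 8
Step 4: 100 μL brought to 0.5 mL → factor 500/100 = 5
Step 5: 10 μL + 190 μL = 200 μL total → factor 200/10 = 20
Overall dilution factor = 10 × 12.5 × 8 × 5 × 20 = 1 × 10^5
Final = 5.00 μM / 1 × 10^5 = 5.000 × 10^-5 μM = 0.0500 nM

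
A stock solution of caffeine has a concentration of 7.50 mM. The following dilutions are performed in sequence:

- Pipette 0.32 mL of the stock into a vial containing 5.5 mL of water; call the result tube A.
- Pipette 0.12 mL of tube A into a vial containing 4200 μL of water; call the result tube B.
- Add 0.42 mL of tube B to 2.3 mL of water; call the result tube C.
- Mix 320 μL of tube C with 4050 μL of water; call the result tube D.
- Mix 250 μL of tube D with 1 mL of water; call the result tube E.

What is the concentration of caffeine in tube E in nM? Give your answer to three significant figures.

Step 1: 0.32 mL + 5.5 mL = 5.82 mL total → factor 5.82/0.32 = 18.188
Step 2: 0.12 mL + 4200 μL = 4.32 mL total → factor 4.32/0.12 = 36
Step 3: 0.42 mL + 2.3 mL = 2.72 mL total → factor 2.72/0.42 = 6.4762
Step 4: 320 μL + 4050 μL = 4370 μL total → factor 4370/320 = 13.656
Step 5: 250 μL + 1 mL = 1250 μL total → factor 1250/250 = 5
Overall dilution factor = 18.188 × 36 × 6.4762 × 13.656 × 5 = 2.8953 × 10^5
Final = 7.50 mM / 2.8953 × 10^5 = 2.590 × 10^-5 mM = 25.9 nM

25.9 nM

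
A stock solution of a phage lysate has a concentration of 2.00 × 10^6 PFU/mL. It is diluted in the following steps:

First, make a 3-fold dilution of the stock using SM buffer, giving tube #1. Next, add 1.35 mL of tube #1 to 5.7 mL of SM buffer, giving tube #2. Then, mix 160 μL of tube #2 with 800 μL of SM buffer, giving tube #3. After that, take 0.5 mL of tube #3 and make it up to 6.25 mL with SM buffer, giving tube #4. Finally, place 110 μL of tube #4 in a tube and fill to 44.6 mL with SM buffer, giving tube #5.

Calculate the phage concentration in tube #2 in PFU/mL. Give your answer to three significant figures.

Step 1: 3-fold → factor 3
Step 2: 1.35 mL + 5.7 mL = 7.05 mL total → factor 7.05/1.35 = 5.2222
Dilution factor through tube #2 = 3 × 5.2222 = 15.667
[tube #2] = 2.00 × 10^6 PFU/mL / 15.667 = 1.28 × 10^5 PFU/mL

1.28 × 10^5 PFU/mL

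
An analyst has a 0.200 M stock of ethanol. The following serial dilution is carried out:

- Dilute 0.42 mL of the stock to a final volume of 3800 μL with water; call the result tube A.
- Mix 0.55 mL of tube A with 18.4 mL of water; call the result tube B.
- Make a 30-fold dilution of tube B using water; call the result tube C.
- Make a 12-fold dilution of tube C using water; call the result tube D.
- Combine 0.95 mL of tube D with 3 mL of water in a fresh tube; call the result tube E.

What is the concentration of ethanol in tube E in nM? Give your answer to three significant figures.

Step 1: 0.42 mL brought to 3800 μL → factor 3.8/0.42 = 9.0476
Step 2: 0.55 mL + 18.4 mL = 18.95 mL total → factor 18.95/0.55 = 34.455
Step 3: 30-fold → factor 30
Step 4: 12-fold → factor 12
Step 5: 0.95 mL + 3 mL = 3.95 mL total → factor 3.95/0.95 = 4.1579
Overall dilution factor = 9.0476 × 34.455 × 30 × 12 × 4.1579 = 4.6661 × 10^5
Final = 0.200 M / 4.6661 × 10^5 = 4.286 × 10^-7 M = 429 nM

429 nM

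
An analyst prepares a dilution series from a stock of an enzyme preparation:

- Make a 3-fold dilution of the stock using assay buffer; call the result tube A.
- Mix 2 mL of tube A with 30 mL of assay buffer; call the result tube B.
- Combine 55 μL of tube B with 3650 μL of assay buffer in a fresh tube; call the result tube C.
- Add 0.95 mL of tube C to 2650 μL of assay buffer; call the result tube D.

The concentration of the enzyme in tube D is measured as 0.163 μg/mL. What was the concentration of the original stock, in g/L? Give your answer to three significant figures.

2.00 g/L

Step 1: 3-fold → factor 3
Step 2: 2 mL + 30 mL = 32 mL total → factor 32/2 = 16
Step 3: 55 μL + 3650 μL = 3705 μL total → factor 3705/55 = 67.364
Step 4: 0.95 mL + 2650 μL = 3.6 mL total → factor 3.6/0.95 = 3.7895
Overall dilution factor = 3 × 16 × 67.364 × 3.7895 = 12253
Stock = 0.163 μg/mL × 12253 = 1997 μg/mL = 2.00 g/L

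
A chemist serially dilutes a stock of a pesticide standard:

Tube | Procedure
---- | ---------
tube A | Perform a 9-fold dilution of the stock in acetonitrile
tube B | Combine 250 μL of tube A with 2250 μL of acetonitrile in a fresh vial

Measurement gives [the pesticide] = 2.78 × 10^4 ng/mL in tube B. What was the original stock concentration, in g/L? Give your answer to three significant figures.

Step 1: 9-fold → factor 9
Step 2: 250 μL + 2250 μL = 2500 μL total → factor 2500/250 = 10
Overall dilution factor = 9 × 10 = 90
Stock = 2.78 × 10^4 ng/mL × 90 = 2.502 × 10^6 ng/mL = 2.50 g/L

2.50 g/L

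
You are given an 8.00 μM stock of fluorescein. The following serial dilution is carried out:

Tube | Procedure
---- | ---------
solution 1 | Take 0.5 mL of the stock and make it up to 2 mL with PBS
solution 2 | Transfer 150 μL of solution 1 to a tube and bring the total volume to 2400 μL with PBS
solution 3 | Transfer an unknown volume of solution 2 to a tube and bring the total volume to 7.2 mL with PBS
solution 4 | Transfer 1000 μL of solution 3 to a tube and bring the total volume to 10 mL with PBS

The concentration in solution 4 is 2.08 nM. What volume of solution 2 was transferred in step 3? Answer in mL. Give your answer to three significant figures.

1.20 mL

Step 1: 0.5 mL brought to 2 mL → factor 2/0.5 = 4
Step 2: 150 μL brought to 2400 μL → factor 2400/150 = 16
Step 3: v brought to 7.2 mL → factor = 7.2 mL/v
Step 4: 1000 μL brought to 10 mL → factor 10000/1000 = 10
Product of known-step factors = 640
Overall factor = 8.00 μM / (2.08 nM) = 3846.2
Step-3 factor = 3846.2 / 640 = 6.0096
v = 7.2 mL / 6.0096 = 1.20 mL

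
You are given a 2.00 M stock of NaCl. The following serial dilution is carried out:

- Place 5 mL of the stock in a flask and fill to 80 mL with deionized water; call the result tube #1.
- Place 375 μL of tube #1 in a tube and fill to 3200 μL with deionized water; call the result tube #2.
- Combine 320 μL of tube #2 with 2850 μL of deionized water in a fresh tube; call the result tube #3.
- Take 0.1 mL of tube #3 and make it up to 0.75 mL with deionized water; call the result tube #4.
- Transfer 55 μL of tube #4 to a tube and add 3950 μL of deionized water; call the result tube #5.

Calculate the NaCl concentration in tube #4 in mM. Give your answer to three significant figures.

0.197 mM

Step 1: 5 mL brought to 80 mL → factor 80/5 = 16
Step 2: 375 μL brought to 3200 μL → factor 3200/375 = 8.5333
Step 3: 320 μL + 2850 μL = 3170 μL total → factor 3170/320 = 9.9062
Step 4: 0.1 mL brought to 0.75 mL → factor 0.75/0.1 = 7.5
Dilution factor through tube #4 = 16 × 8.5333 × 9.9062 × 7.5 = 10144
[tube #4] = 2.00 M / 10144 = 0.0001972 M = 0.197 mM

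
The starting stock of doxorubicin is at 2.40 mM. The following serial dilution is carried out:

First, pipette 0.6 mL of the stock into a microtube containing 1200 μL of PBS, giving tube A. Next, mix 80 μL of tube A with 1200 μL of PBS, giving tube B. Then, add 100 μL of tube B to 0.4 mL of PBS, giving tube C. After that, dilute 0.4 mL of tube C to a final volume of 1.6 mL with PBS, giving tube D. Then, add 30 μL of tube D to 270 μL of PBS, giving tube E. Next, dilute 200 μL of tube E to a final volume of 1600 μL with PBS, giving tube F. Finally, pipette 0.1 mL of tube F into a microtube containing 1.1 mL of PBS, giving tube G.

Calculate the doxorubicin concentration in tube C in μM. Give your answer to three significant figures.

10.0 μM

Step 1: 0.6 mL + 1200 μL = 1.8 mL total → factor 1.8/0.6 = 3
Step 2: 80 μL + 1200 μL = 1280 μL total → factor 1280/80 = 16
Step 3: 100 μL + 0.4 mL = 500 μL total → factor 500/100 = 5
Dilution factor through tube C = 3 × 16 × 5 = 240
[tube C] = 2.40 mM / 240 = 0.01000 mM = 10.0 μM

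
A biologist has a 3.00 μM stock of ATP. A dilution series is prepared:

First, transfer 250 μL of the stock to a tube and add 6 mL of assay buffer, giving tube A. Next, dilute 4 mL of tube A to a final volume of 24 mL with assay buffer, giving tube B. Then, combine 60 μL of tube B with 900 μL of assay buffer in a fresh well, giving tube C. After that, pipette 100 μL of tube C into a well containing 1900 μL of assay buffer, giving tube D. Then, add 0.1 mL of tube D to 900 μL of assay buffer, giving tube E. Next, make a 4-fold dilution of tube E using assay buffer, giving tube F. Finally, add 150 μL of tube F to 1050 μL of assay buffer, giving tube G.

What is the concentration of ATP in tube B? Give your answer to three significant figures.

Step 1: 250 μL + 6 mL = 6250 μL total → factor 6250/250 = 25
Step 2: 4 mL brought to 24 mL → factor 24/4 = 6
Dilution factor through tube B = 25 × 6 = 150
[tube B] = 3.00 μM / 150 = 0.0200 μM

0.0200 μM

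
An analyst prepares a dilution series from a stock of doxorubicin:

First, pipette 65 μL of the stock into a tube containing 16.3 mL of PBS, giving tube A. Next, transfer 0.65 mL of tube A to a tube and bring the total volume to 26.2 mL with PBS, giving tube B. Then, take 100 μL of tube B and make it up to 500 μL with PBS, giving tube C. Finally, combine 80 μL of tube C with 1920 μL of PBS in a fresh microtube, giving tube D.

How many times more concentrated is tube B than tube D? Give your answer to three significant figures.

125

Step 1: 65 μL + 16.3 mL = 16365 μL total → factor 16365/65 = 251.77
Step 2: 0.65 mL brought to 26.2 mL → factor 26.2/0.65 = 40.308
Step 3: 100 μL brought to 500 μL → factor 500/100 = 5
Step 4: 80 μL + 1920 μL = 2000 μL total → factor 2000/80 = 25
Dilution factor to tube B = 10148; to tube D = 1.2685 × 10^6
[tube B]/[tube D] = (factor to tube D)/(factor to tube B) = 1.2685 × 10^6/10148 = 125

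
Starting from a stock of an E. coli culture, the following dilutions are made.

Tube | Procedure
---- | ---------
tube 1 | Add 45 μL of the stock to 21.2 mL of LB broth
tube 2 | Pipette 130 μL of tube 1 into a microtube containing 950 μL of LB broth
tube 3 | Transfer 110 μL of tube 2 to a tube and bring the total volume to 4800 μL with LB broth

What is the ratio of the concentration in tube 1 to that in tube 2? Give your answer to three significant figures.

Step 1: 45 μL + 21.2 mL = 21245 μL total → factor 21245/45 = 472.11
Step 2: 130 μL + 950 μL = 1080 μL total → factor 1080/130 = 8.3077
Dilution factor to tube 1 = 472.11; to tube 2 = 3922.2
[tube 1]/[tube 2] = (factor to tube 2)/(factor to tube 1) = 3922.2/472.11 = 8.31

8.31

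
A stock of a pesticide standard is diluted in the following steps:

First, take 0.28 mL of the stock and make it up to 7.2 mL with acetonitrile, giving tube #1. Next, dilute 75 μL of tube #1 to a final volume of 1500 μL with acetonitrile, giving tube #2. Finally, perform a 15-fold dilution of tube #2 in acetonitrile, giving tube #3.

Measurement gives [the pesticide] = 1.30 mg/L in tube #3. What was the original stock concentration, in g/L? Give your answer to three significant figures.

10.0 g/L

Step 1: 0.28 mL brought to 7.2 mL → factor 7.2/0.28 = 25.714
Step 2: 75 μL brought to 1500 μL → factor 1500/75 = 20
Step 3: 15-fold → factor 15
Overall dilution factor = 25.714 × 20 × 15 = 7714.3
Stock = 1.30 mg/L × 7714.3 = 1.003 × 10^4 mg/L = 10.0 g/L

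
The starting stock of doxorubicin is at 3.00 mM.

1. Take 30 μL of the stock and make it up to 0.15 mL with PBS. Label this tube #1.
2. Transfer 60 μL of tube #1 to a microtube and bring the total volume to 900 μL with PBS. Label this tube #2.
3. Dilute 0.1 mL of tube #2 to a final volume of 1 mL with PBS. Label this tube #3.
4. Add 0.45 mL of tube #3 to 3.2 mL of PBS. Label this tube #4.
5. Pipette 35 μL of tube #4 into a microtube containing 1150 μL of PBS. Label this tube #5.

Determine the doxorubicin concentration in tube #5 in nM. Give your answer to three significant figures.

Step 1: 30 μL brought to 0.15 mL → factor 150/30 = 5
Step 2: 60 μL brought to 900 μL → factor 900/60 = 15
Step 3: 0.1 mL brought to 1 mL → factor 1/0.1 = 10
Step 4: 0.45 mL + 3.2 mL = 3.65 mL total → factor 3.65/0.45 = 8.1111
Step 5: 35 μL + 1150 μL = 1185 μL total → factor 1185/35 = 33.857
Overall dilution factor = 5 × 15 × 10 × 8.1111 × 33.857 = 2.0596 × 10^5
Final = 3.00 mM / 2.0596 × 10^5 = 1.457 × 10^-5 mM = 14.6 nM

14.6 nM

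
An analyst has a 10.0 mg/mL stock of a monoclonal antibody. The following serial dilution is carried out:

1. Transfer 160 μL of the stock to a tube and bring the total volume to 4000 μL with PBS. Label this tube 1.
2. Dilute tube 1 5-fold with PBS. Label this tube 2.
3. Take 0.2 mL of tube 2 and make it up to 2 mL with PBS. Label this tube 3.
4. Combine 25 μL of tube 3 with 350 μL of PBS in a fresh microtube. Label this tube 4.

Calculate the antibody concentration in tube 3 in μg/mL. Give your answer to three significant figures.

8.00 μg/mL

Step 1: 160 μL brought to 4000 μL → factor 4000/160 = 25
Step 2: 5-fold → factor 5
Step 3: 0.2 mL brought to 2 mL → factor 2/0.2 = 10
Dilution factor through tube 3 = 25 × 5 × 10 = 1250
[tube 3] = 10.0 mg/mL / 1250 = 0.008000 mg/mL = 8.00 μg/mL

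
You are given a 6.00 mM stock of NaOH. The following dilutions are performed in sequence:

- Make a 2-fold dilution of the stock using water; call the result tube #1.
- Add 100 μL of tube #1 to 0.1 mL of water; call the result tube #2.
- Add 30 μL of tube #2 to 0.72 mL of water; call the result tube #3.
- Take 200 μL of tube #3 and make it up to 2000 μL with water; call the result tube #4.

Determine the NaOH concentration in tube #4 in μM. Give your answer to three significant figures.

6.00 μM

Step 1: 2-fold → factor 2
Step 2: 100 μL + 0.1 mL = 200 μL total → factor 200/100 = 2
Step 3: 30 μL + 0.72 mL = 750 μL total → factor 750/30 = 25
Step 4: 200 μL brought to 2000 μL → factor 2000/200 = 10
Overall dilution factor = 2 × 2 × 25 × 10 = 1000
Final = 6.00 mM / 1000 = 0.006000 mM = 6.00 μM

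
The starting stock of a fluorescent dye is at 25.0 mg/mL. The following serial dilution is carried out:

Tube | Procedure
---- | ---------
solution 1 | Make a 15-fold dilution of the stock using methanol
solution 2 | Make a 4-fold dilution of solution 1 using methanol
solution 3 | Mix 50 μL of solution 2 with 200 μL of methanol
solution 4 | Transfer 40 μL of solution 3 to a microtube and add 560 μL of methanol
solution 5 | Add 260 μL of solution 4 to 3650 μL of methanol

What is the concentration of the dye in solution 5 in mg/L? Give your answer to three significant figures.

0.369 mg/L

Step 1: 15-fold → factor 15
Step 2: 4-fold → factor 4
Step 3: 50 μL + 200 μL = 250 μL total → factor 250/50 = 5
Step 4: 40 μL + 560 μL = 600 μL total → factor 600/40 = 15
Step 5: 260 μL + 3650 μL = 3910 μL total → factor 3910/260 = 15.038
Overall dilution factor = 15 × 4 × 5 × 15 × 15.038 = 67673
Final = 25.0 mg/mL / 67673 = 0.0003694 mg/mL = 0.369 mg/L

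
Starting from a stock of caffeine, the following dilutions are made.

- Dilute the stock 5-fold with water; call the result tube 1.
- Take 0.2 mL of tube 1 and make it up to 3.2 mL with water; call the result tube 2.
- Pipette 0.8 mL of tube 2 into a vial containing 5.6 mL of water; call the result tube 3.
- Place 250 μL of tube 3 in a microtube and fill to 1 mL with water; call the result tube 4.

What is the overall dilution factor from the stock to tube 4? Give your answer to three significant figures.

2.56 × 10^3

Step 1: 5-fold → factor 5
Step 2: 0.2 mL brought to 3.2 mL → factor 3.2/0.2 = 16
Step 3: 0.8 mL + 5.6 mL = 6.4 mL total → factor 6.4/0.8 = 8
Step 4: 250 μL brought to 1 mL → factor 1000/250 = 4
Overall dilution factor = 5 × 16 × 8 × 4 = 2560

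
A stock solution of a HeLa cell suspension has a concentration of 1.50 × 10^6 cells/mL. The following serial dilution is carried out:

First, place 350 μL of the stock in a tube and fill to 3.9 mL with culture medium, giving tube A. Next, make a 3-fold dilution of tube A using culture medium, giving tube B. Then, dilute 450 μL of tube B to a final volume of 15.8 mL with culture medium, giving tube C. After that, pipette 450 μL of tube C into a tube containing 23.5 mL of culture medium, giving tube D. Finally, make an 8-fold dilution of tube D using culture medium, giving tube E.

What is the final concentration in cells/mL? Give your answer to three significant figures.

3.00 cells/mL

Step 1: 350 μL brought to 3.9 mL → factor 3900/350 = 11.143
Step 2: 3-fold → factor 3
Step 3: 450 μL brought to 15.8 mL → factor 15800/450 = 35.111
Step 4: 450 μL + 23.5 mL = 23950 μL total → factor 23950/450 = 53.222
Step 5: 8-fold → factor 8
Overall dilution factor = 11.143 × 3 × 35.111 × 53.222 × 8 = 4.9974 × 10^5
Final = 1.50 × 10^6 cells/mL / 4.9974 × 10^5 = 3.00 cells/mL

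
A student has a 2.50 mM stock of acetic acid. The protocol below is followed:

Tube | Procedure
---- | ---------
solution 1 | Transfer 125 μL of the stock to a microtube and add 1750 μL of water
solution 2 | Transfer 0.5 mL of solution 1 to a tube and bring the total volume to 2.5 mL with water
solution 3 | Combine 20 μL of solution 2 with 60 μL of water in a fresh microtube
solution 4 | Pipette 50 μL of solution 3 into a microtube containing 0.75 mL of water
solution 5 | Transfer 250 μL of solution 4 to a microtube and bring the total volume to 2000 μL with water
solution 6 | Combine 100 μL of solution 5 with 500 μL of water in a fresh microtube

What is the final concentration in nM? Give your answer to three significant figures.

10.9 nM

Step 1: 125 μL + 1750 μL = 1875 μL total → factor 1875/125 = 15
Step 2: 0.5 mL brought to 2.5 mL → factor 2.5/0.5 = 5
Step 3: 20 μL + 60 μL = 80 μL total → factor 80/20 = 4
Step 4: 50 μL + 0.75 mL = 800 μL total → factor 800/50 = 16
Step 5: 250 μL brought to 2000 μL → factor 2000/250 = 8
Step 6: 100 μL + 500 μL = 600 μL total → factor 600/100 = 6
Overall dilution factor = 15 × 5 × 4 × 16 × 8 × 6 = 2.304 × 10^5
Final = 2.50 mM / 2.304 × 10^5 = 1.085 × 10^-5 mM = 10.9 nM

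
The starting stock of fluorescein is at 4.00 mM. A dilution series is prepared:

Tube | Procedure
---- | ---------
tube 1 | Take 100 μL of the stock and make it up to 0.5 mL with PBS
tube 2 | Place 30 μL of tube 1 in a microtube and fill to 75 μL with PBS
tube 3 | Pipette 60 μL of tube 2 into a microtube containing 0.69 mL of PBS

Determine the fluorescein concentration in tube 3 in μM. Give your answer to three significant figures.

Step 1: 100 μL brought to 0.5 mL → factor 500/100 = 5
Step 2: 30 μL brought to 75 μL → factor 75/30 = 2.5
Step 3: 60 μL + 0.69 mL = 750 μL total → factor 750/60 = 12.5
Overall dilution factor = 5 × 2.5 × 12.5 = 156.25
Final = 4.00 mM / 156.25 = 0.02560 mM = 25.6 μM

25.6 μM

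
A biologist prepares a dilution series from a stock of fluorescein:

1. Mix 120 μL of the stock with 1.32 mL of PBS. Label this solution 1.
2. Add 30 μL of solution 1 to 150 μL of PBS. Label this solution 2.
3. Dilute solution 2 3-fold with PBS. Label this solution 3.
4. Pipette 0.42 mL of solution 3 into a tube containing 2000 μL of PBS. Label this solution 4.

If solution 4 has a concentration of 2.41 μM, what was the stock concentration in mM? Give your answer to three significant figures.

Step 1: 120 μL + 1.32 mL = 1440 μL total → factor 1440/120 = 12
Step 2: 30 μL + 150 μL = 180 μL total → factor 180/30 = 6
Step 3: 3-fold → factor 3
Step 4: 0.42 mL + 2000 μL = 2.42 mL total → factor 2.42/0.42 = 5.7619
Overall dilution factor = 12 × 6 × 3 × 5.7619 = 1244.6
Stock = 2.41 μM × 1244.6 = 2999 μM = 3.00 mM

3.00 mM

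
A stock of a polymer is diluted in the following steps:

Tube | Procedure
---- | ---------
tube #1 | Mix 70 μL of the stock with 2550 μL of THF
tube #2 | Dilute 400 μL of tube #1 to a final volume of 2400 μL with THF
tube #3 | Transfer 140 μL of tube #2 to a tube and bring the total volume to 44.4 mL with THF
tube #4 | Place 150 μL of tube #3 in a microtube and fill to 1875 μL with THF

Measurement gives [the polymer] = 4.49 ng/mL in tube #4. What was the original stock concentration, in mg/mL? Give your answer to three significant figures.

4.00 mg/mL

Step 1: 70 μL + 2550 μL = 2620 μL total → factor 2620/70 = 37.429
Step 2: 400 μL brought to 2400 μL → factor 2400/400 = 6
Step 3: 140 μL brought to 44.4 mL → factor 44400/140 = 317.14
Step 4: 150 μL brought to 1875 μL → factor 1875/150 = 12.5
Overall dilution factor = 37.429 × 6 × 317.14 × 12.5 = 8.9027 × 10^5
Stock = 4.49 ng/mL × 8.9027 × 10^5 = 3.997 × 10^6 ng/mL = 4.00 mg/mL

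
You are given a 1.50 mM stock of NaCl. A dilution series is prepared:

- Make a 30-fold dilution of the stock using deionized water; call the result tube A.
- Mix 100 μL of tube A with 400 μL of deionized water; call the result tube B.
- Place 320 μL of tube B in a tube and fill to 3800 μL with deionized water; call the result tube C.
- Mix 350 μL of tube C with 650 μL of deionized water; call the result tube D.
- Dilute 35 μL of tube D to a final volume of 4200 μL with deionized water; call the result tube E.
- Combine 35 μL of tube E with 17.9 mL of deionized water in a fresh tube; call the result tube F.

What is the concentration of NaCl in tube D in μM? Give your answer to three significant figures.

Step 1: 30-fold → factor 30
Step 2: 100 μL + 400 μL = 500 μL total → factor 500/100 = 5
Step 3: 320 μL brought to 3800 μL → factor 3800/320 = 11.875
Step 4: 350 μL + 650 μL = 1000 μL total → factor 1000/350 = 2.8571
Dilution factor through tube D = 30 × 5 × 11.875 × 2.8571 = 5089.3
[tube D] = 1.50 mM / 5089.3 = 0.0002947 mM = 0.295 μM

0.295 μM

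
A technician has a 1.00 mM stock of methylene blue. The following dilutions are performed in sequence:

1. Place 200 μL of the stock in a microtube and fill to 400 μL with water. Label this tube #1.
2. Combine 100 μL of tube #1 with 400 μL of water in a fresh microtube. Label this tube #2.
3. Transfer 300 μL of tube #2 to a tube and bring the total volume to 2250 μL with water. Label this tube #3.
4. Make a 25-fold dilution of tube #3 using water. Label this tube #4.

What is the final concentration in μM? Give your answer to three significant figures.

Step 1: 200 μL brought to 400 μL → factor 400/200 = 2
Step 2: 100 μL + 400 μL = 500 μL total → factor 500/100 = 5
Step 3: 300 μL brought to 2250 μL → factor 2250/300 = 7.5
Step 4: 25-fold → factor 25
Overall dilution factor = 2 × 5 × 7.5 × 25 = 1875
Final = 1.00 mM / 1875 = 0.0005333 mM = 0.533 μM

0.533 μM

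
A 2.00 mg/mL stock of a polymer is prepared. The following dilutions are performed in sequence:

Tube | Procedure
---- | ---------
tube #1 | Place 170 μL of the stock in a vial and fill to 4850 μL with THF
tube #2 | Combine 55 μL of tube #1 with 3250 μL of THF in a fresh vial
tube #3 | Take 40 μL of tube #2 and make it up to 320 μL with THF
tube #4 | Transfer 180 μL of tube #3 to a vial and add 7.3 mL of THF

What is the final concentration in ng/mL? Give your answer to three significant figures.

Step 1: 170 μL brought to 4850 μL → factor 4850/170 = 28.529
Step 2: 55 μL + 3250 μL = 3305 μL total → factor 3305/55 = 60.091
Step 3: 40 μL brought to 320 μL → factor 320/40 = 8
Step 4: 180 μL + 7.3 mL = 7480 μL total → factor 7480/180 = 41.556
Overall dilution factor = 28.529 × 60.091 × 8 × 41.556 = 5.6993 × 10^5
Final = 2.00 mg/mL / 5.6993 × 10^5 = 3.509 × 10^-6 mg/mL = 3.51 ng/mL

3.51 ng/mL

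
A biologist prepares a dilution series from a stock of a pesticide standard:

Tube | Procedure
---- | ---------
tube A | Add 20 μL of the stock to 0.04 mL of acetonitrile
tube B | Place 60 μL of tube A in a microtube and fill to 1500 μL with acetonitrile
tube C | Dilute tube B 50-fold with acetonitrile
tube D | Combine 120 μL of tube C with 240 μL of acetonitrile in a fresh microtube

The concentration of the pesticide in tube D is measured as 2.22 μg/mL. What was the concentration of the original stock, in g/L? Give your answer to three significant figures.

Step 1: 20 μL + 0.04 mL = 60 μL total → factor 60/20 = 3
Step 2: 60 μL brought to 1500 μL → factor 1500/60 = 25
Step 3: 50-fold → factor 50
Step 4: 120 μL + 240 μL = 360 μL total → factor 360/120 = 3
Overall dilution factor = 3 × 25 × 50 × 3 = 11250
Stock = 2.22 μg/mL × 11250 = 2.498 × 10^4 μg/mL = 25.0 g/L

25.0 g/L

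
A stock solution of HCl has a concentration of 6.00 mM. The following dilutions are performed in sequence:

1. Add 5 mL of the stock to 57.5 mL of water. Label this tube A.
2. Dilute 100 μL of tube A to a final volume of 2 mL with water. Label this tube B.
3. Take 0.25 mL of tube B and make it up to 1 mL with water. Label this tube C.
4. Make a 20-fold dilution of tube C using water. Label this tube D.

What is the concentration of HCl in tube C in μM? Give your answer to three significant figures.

6.00 μM

Step 1: 5 mL + 57.5 mL = 62.5 mL total → factor 62.5/5 = 12.5
Step 2: 100 μL brought to 2 mL → factor 2000/100 = 20
Step 3: 0.25 mL brought to 1 mL → factor 1/0.25 = 4
Dilution factor through tube C = 12.5 × 20 × 4 = 1000
[tube C] = 6.00 mM / 1000 = 0.006000 mM = 6.00 μM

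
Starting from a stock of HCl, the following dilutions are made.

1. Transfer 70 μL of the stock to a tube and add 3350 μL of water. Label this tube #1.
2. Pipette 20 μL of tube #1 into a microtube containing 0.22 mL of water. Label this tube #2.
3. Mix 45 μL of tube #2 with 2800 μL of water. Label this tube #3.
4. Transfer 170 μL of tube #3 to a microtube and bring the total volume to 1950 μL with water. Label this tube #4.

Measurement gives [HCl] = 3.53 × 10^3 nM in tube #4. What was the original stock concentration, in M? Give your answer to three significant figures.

1.50 M

Step 1: 70 μL + 3350 μL = 3420 μL total → factor 3420/70 = 48.857
Step 2: 20 μL + 0.22 mL = 240 μL total → factor 240/20 = 12
Step 3: 45 μL + 2800 μL = 2845 μL total → factor 2845/45 = 63.222
Step 4: 170 μL brought to 1950 μL → factor 1950/170 = 11.471
Overall dilution factor = 48.857 × 12 × 63.222 × 11.471 = 4.2517 × 10^5
Stock = 3.53 × 10^3 nM × 4.2517 × 10^5 = 1.501 × 10^9 nM = 1.50 M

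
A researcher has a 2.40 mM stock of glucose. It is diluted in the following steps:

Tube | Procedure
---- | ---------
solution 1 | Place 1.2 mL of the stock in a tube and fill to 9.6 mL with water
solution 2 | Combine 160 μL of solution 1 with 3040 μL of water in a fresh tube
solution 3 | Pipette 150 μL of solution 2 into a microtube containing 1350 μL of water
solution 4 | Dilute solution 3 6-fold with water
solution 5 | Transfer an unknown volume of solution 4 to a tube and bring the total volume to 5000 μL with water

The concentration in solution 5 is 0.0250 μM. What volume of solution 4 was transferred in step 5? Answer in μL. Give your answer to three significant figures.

500 μL

Step 1: 1.2 mL brought to 9.6 mL → factor 9.6/1.2 = 8
Step 2: 160 μL + 3040 μL = 3200 μL total → factor 3200/160 = 20
Step 3: 150 μL + 1350 μL = 1500 μL total → factor 1500/150 = 10
Step 4: 6-fold → factor 6
Step 5: v brought to 5000 μL → factor = 5000 μL/v
Product of known-step factors = 9600
Overall factor = 2.40 mM / (0.0250 μM) = 96000
Step-5 factor = 96000 / 9600 = 10
v = 5000 μL / 10 = 500 μL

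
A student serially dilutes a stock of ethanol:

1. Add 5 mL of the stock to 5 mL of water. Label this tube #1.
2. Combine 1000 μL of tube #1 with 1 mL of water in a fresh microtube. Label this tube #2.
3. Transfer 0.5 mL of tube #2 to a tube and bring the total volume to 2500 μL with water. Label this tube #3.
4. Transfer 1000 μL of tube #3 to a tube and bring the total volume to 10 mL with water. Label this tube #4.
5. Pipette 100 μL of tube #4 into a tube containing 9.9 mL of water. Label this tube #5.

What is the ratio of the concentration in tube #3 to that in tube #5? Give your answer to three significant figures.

Step 1: 5 mL + 5 mL = 10 mL total → factor 10/5 = 2
Step 2: 1000 μL + 1 mL = 2000 μL total → factor 2000/1000 = 2
Step 3: 0.5 mL brought to 2500 μL → factor 2.5/0.5 = 5
Step 4: 1000 μL brought to 10 mL → factor 10000/1000 = 10
Step 5: 100 μL + 9.9 mL = 10000 μL total → factor 10000/100 = 100
Dilution factor to tube #3 = 20; to tube #5 = 20000
[tube #3]/[tube #5] = (factor to tube #5)/(factor to tube #3) = 20000/20 = 1.00 × 10^3

1.00 × 10^3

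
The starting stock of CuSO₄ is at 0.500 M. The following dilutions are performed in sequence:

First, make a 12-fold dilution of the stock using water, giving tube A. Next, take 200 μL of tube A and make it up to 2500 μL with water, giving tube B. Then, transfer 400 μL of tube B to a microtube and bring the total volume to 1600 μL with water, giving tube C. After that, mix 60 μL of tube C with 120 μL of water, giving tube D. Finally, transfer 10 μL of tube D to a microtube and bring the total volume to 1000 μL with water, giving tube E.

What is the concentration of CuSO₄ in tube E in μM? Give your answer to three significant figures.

Step 1: 12-fold → factor 12
Step 2: 200 μL brought to 2500 μL → factor 2500/200 = 12.5
Step 3: 400 μL brought to 1600 μL → factor 1600/400 = 4
Step 4: 60 μL + 120 μL = 180 μL total → factor 180/60 = 3
Step 5: 10 μL brought to 1000 μL → factor 1000/10 = 100
Overall dilution factor = 12 × 12.5 × 4 × 3 × 100 = 1.8 × 10^5
Final = 0.500 M / 1.8 × 10^5 = 2.778 × 10^-6 M = 2.78 μM

2.78 μM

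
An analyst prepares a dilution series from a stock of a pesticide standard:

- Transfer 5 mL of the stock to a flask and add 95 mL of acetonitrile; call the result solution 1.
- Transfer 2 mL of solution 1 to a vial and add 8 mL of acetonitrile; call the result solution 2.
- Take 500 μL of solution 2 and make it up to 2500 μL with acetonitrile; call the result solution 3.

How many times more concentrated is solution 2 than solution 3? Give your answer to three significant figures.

5.00

Step 1: 5 mL + 95 mL = 100 mL total → factor 100/5 = 20
Step 2: 2 mL + 8 mL = 10 mL total → factor 10/2 = 5
Step 3: 500 μL brought to 2500 μL → factor 2500/500 = 5
Dilution factor to solution 2 = 100; to solution 3 = 500
[solution 2]/[solution 3] = (factor to solution 3)/(factor to solution 2) = 500/100 = 5.00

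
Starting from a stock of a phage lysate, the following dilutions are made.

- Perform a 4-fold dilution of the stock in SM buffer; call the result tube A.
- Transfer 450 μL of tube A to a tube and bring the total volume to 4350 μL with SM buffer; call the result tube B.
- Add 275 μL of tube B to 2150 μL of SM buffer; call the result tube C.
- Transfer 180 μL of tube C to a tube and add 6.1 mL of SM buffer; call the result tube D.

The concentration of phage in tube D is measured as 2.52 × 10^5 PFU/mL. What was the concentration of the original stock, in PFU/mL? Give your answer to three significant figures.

Step 1: 4-fold → factor 4
Step 2: 450 μL brought to 4350 μL → factor 4350/450 = 9.6667
Step 3: 275 μL + 2150 μL = 2425 μL total → factor 2425/275 = 8.8182
Step 4: 180 μL + 6.1 mL = 6280 μL total → factor 6280/180 = 34.889
Overall dilution factor = 4 × 9.6667 × 8.8182 × 34.889 = 11896
Stock = 2.52 × 10^5 PFU/mL × 11896 = 3.00 × 10^9 PFU/mL

3.00 × 10^9 PFU/mL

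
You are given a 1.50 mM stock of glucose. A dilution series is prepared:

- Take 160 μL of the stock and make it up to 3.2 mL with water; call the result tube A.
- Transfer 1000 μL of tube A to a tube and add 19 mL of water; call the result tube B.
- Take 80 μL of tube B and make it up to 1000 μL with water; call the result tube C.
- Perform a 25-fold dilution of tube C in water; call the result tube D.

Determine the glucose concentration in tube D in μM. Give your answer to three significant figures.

0.0120 μM

Step 1: 160 μL brought to 3.2 mL → factor 3200/160 = 20
Step 2: 1000 μL + 19 mL = 20000 μL total → factor 20000/1000 = 20
Step 3: 80 μL brought to 1000 μL → factor 1000/80 = 12.5
Step 4: 25-fold → factor 25
Overall dilution factor = 20 × 20 × 12.5 × 25 = 1.25 × 10^5
Final = 1.50 mM / 1.25 × 10^5 = 1.200 × 10^-5 mM = 0.0120 μM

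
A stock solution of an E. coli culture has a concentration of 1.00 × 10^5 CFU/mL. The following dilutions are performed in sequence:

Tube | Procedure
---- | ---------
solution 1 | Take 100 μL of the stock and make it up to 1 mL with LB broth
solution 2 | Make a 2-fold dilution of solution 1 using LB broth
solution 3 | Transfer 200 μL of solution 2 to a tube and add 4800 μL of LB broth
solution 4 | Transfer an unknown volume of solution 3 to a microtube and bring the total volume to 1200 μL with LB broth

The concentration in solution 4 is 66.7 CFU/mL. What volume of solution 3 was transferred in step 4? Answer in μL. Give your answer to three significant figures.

Step 1: 100 μL brought to 1 mL → factor 1000/100 = 10
Step 2: 2-fold → factor 2
Step 3: 200 μL + 4800 μL = 5000 μL total → factor 5000/200 = 25
Step 4: v brought to 1200 μL → factor = 1200 μL/v
Product of known-step factors = 500
Overall factor = 1.00 × 10^5 CFU/mL / (66.7 CFU/mL) = 1499.3
Step-4 factor = 1499.3 / 500 = 2.9985
v = 1200 μL / 2.9985 = 400 μL

400 μL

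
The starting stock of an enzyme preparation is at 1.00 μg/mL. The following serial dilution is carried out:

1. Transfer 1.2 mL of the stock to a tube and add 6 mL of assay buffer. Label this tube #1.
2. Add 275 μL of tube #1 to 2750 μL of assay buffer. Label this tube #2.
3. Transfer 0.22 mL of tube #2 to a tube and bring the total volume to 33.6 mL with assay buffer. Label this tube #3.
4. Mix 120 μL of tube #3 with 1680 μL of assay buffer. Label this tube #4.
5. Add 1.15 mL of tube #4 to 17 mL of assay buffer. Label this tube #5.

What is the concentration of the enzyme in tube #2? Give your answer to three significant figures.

0.0152 μg/mL

Step 1: 1.2 mL + 6 mL = 7.2 mL total → factor 7.2/1.2 = 6
Step 2: 275 μL + 2750 μL = 3025 μL total → factor 3025/275 = 11
Dilution factor through tube #2 = 6 × 11 = 66
[tube #2] = 1.00 μg/mL / 66 = 0.0152 μg/mL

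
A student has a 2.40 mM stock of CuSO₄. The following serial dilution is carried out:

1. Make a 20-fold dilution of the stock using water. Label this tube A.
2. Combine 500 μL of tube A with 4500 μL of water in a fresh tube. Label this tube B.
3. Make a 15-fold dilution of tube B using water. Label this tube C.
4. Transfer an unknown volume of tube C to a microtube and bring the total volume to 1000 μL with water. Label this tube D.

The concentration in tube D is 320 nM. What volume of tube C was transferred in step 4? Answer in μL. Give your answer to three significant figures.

400 μL

Step 1: 20-fold → factor 20
Step 2: 500 μL + 4500 μL = 5000 μL total → factor 5000/500 = 10
Step 3: 15-fold → factor 15
Step 4: v brought to 1000 μL → factor = 1000 μL/v
Product of known-step factors = 3000
Overall factor = 2.40 mM / (320 nM) = 7500
Step-4 factor = 7500 / 3000 = 2.5
v = 1000 μL / 2.5 = 400 μL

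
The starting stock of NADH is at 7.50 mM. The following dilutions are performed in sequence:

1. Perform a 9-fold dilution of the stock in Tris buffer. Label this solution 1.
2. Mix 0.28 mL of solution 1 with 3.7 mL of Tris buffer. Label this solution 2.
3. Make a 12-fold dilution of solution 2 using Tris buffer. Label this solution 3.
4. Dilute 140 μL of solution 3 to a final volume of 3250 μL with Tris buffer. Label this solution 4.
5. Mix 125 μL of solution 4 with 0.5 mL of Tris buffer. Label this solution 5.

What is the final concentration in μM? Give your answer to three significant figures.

Step 1: 9-fold → factor 9
Step 2: 0.28 mL + 3.7 mL = 3.98 mL total → factor 3.98/0.28 = 14.214
Step 3: 12-fold → factor 12
Step 4: 140 μL brought to 3250 μL → factor 3250/140 = 23.214
Step 5: 125 μL + 0.5 mL = 625 μL total → factor 625/125 = 5
Overall dilution factor = 9 × 14.214 × 12 × 23.214 × 5 = 1.7819 × 10^5
Final = 7.50 mM / 1.7819 × 10^5 = 4.209 × 10^-5 mM = 0.0421 μM

0.0421 μM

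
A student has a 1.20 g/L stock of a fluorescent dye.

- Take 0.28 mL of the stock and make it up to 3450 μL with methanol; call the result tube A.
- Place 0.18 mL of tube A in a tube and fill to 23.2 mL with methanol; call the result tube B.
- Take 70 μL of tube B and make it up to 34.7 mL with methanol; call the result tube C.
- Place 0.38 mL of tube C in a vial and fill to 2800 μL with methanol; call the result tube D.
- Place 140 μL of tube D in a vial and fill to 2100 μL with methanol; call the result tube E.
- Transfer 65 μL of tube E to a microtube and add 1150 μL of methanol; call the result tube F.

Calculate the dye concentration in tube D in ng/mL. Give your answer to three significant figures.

Step 1: 0.28 mL brought to 3450 μL → factor 3.45/0.28 = 12.321
Step 2: 0.18 mL brought to 23.2 mL → factor 23.2/0.18 = 128.89
Step 3: 70 μL brought to 34.7 mL → factor 34700/70 = 495.71
Step 4: 0.38 mL brought to 2800 μL → factor 2.8/0.38 = 7.3684
Dilution factor through tube D = 12.321 × 128.89 × 495.71 × 7.3684 = 5.8007 × 10^6
[tube D] = 1.20 g/L / 5.8007 × 10^6 = 2.069 × 10^-7 g/L = 0.207 ng/mL

0.207 ng/mL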